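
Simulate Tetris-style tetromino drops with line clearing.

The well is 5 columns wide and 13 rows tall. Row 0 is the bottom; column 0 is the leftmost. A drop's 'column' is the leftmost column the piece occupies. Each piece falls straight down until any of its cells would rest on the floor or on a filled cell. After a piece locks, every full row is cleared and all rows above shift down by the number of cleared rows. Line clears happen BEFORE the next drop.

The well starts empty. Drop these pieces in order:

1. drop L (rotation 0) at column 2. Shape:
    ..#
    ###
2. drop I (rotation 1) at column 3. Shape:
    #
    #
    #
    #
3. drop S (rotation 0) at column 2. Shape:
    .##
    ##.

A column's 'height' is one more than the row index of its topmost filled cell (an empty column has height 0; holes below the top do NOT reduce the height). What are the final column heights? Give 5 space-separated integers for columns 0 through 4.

Answer: 0 0 6 7 7

Derivation:
Drop 1: L rot0 at col 2 lands with bottom-row=0; cleared 0 line(s) (total 0); column heights now [0 0 1 1 2], max=2
Drop 2: I rot1 at col 3 lands with bottom-row=1; cleared 0 line(s) (total 0); column heights now [0 0 1 5 2], max=5
Drop 3: S rot0 at col 2 lands with bottom-row=5; cleared 0 line(s) (total 0); column heights now [0 0 6 7 7], max=7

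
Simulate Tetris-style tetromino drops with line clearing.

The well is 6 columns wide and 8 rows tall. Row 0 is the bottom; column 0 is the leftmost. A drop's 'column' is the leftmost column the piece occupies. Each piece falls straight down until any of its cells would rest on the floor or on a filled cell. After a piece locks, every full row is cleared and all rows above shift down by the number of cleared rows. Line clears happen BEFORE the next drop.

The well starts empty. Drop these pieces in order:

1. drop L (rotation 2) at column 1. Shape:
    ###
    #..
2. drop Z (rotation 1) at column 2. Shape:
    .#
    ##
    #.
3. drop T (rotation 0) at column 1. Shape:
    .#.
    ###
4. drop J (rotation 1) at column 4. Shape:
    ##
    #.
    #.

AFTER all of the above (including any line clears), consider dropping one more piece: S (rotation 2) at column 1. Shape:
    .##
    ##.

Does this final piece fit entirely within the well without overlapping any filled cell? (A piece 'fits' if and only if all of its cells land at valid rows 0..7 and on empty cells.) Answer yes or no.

Answer: no

Derivation:
Drop 1: L rot2 at col 1 lands with bottom-row=0; cleared 0 line(s) (total 0); column heights now [0 2 2 2 0 0], max=2
Drop 2: Z rot1 at col 2 lands with bottom-row=2; cleared 0 line(s) (total 0); column heights now [0 2 4 5 0 0], max=5
Drop 3: T rot0 at col 1 lands with bottom-row=5; cleared 0 line(s) (total 0); column heights now [0 6 7 6 0 0], max=7
Drop 4: J rot1 at col 4 lands with bottom-row=0; cleared 0 line(s) (total 0); column heights now [0 6 7 6 3 3], max=7
Test piece S rot2 at col 1 (width 3): heights before test = [0 6 7 6 3 3]; fits = False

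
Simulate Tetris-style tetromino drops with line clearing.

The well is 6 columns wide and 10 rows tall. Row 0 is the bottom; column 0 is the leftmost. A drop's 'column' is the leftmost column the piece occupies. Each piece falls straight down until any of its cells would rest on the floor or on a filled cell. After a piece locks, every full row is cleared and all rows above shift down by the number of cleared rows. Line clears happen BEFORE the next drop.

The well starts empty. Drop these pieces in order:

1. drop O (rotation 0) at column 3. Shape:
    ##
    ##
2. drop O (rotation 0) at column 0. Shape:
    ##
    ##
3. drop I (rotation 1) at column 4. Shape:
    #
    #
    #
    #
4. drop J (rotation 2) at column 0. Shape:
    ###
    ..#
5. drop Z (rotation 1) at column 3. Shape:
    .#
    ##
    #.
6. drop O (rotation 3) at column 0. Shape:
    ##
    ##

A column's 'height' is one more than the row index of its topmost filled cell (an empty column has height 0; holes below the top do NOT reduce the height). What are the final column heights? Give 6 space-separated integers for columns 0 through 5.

Drop 1: O rot0 at col 3 lands with bottom-row=0; cleared 0 line(s) (total 0); column heights now [0 0 0 2 2 0], max=2
Drop 2: O rot0 at col 0 lands with bottom-row=0; cleared 0 line(s) (total 0); column heights now [2 2 0 2 2 0], max=2
Drop 3: I rot1 at col 4 lands with bottom-row=2; cleared 0 line(s) (total 0); column heights now [2 2 0 2 6 0], max=6
Drop 4: J rot2 at col 0 lands with bottom-row=1; cleared 0 line(s) (total 0); column heights now [3 3 3 2 6 0], max=6
Drop 5: Z rot1 at col 3 lands with bottom-row=5; cleared 0 line(s) (total 0); column heights now [3 3 3 7 8 0], max=8
Drop 6: O rot3 at col 0 lands with bottom-row=3; cleared 0 line(s) (total 0); column heights now [5 5 3 7 8 0], max=8

Answer: 5 5 3 7 8 0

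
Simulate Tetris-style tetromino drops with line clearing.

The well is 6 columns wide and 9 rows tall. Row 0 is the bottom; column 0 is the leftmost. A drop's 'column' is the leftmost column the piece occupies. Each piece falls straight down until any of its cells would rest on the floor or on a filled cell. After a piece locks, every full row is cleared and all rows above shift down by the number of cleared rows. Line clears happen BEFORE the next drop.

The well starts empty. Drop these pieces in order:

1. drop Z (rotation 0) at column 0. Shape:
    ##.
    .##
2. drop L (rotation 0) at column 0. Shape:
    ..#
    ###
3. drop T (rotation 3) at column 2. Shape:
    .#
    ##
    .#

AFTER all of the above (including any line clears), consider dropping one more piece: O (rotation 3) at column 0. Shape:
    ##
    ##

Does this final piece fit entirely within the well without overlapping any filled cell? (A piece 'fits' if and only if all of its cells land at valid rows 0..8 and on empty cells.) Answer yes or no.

Drop 1: Z rot0 at col 0 lands with bottom-row=0; cleared 0 line(s) (total 0); column heights now [2 2 1 0 0 0], max=2
Drop 2: L rot0 at col 0 lands with bottom-row=2; cleared 0 line(s) (total 0); column heights now [3 3 4 0 0 0], max=4
Drop 3: T rot3 at col 2 lands with bottom-row=3; cleared 0 line(s) (total 0); column heights now [3 3 5 6 0 0], max=6
Test piece O rot3 at col 0 (width 2): heights before test = [3 3 5 6 0 0]; fits = True

Answer: yes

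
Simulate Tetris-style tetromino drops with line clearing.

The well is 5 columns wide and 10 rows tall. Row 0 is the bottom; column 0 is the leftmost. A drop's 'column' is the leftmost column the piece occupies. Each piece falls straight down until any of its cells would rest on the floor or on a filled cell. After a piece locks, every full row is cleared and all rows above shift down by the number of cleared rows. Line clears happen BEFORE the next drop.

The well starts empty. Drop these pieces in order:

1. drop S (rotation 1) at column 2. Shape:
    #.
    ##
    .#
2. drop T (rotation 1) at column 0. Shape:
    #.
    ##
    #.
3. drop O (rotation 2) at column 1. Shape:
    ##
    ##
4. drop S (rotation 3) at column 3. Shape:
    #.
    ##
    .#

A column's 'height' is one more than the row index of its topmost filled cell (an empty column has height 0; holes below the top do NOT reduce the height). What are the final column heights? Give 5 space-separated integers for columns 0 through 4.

Drop 1: S rot1 at col 2 lands with bottom-row=0; cleared 0 line(s) (total 0); column heights now [0 0 3 2 0], max=3
Drop 2: T rot1 at col 0 lands with bottom-row=0; cleared 0 line(s) (total 0); column heights now [3 2 3 2 0], max=3
Drop 3: O rot2 at col 1 lands with bottom-row=3; cleared 0 line(s) (total 0); column heights now [3 5 5 2 0], max=5
Drop 4: S rot3 at col 3 lands with bottom-row=1; cleared 1 line(s) (total 1); column heights now [2 4 4 3 2], max=4

Answer: 2 4 4 3 2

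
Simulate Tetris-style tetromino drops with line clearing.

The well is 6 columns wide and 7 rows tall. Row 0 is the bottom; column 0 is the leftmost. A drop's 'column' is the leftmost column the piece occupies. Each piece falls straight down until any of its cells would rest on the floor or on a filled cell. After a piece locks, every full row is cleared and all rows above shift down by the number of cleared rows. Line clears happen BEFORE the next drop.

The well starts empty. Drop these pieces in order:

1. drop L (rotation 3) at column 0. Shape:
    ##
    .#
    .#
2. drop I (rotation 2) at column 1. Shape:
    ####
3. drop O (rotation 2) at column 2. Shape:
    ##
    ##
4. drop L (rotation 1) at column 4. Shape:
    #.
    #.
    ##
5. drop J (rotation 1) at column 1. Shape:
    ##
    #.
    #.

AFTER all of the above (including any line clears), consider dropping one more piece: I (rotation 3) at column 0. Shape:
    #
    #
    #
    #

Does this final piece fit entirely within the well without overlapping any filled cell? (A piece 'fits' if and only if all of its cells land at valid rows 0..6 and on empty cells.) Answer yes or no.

Drop 1: L rot3 at col 0 lands with bottom-row=0; cleared 0 line(s) (total 0); column heights now [3 3 0 0 0 0], max=3
Drop 2: I rot2 at col 1 lands with bottom-row=3; cleared 0 line(s) (total 0); column heights now [3 4 4 4 4 0], max=4
Drop 3: O rot2 at col 2 lands with bottom-row=4; cleared 0 line(s) (total 0); column heights now [3 4 6 6 4 0], max=6
Drop 4: L rot1 at col 4 lands with bottom-row=4; cleared 0 line(s) (total 0); column heights now [3 4 6 6 7 5], max=7
Drop 5: J rot1 at col 1 lands with bottom-row=4; cleared 0 line(s) (total 0); column heights now [3 7 7 6 7 5], max=7
Test piece I rot3 at col 0 (width 1): heights before test = [3 7 7 6 7 5]; fits = True

Answer: yes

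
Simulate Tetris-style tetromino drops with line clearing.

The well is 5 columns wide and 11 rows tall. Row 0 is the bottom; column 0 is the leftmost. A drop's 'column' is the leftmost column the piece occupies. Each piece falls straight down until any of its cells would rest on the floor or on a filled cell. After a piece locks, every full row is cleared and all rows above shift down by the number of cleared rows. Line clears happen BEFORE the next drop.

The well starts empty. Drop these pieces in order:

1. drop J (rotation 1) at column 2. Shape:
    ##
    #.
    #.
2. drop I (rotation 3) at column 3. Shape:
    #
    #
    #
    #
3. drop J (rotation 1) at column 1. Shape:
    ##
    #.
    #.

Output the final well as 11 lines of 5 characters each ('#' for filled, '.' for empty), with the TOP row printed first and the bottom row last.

Answer: .....
.....
.....
.....
...#.
...#.
...#.
.###.
.###.
.##..
..#..

Derivation:
Drop 1: J rot1 at col 2 lands with bottom-row=0; cleared 0 line(s) (total 0); column heights now [0 0 3 3 0], max=3
Drop 2: I rot3 at col 3 lands with bottom-row=3; cleared 0 line(s) (total 0); column heights now [0 0 3 7 0], max=7
Drop 3: J rot1 at col 1 lands with bottom-row=1; cleared 0 line(s) (total 0); column heights now [0 4 4 7 0], max=7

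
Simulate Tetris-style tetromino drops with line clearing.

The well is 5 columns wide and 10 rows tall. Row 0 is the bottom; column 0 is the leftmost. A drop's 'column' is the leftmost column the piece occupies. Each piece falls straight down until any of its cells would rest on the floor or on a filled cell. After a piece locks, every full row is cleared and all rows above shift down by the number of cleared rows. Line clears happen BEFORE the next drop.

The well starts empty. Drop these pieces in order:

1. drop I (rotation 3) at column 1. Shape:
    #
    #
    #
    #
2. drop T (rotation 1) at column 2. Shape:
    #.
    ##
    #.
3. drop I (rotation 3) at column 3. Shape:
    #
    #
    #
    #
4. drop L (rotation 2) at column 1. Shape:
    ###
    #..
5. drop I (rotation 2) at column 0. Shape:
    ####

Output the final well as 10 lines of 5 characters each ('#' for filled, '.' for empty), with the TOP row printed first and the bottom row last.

Answer: .....
.....
####.
.###.
.#.#.
...#.
.#.#.
.###.
.###.
.##..

Derivation:
Drop 1: I rot3 at col 1 lands with bottom-row=0; cleared 0 line(s) (total 0); column heights now [0 4 0 0 0], max=4
Drop 2: T rot1 at col 2 lands with bottom-row=0; cleared 0 line(s) (total 0); column heights now [0 4 3 2 0], max=4
Drop 3: I rot3 at col 3 lands with bottom-row=2; cleared 0 line(s) (total 0); column heights now [0 4 3 6 0], max=6
Drop 4: L rot2 at col 1 lands with bottom-row=5; cleared 0 line(s) (total 0); column heights now [0 7 7 7 0], max=7
Drop 5: I rot2 at col 0 lands with bottom-row=7; cleared 0 line(s) (total 0); column heights now [8 8 8 8 0], max=8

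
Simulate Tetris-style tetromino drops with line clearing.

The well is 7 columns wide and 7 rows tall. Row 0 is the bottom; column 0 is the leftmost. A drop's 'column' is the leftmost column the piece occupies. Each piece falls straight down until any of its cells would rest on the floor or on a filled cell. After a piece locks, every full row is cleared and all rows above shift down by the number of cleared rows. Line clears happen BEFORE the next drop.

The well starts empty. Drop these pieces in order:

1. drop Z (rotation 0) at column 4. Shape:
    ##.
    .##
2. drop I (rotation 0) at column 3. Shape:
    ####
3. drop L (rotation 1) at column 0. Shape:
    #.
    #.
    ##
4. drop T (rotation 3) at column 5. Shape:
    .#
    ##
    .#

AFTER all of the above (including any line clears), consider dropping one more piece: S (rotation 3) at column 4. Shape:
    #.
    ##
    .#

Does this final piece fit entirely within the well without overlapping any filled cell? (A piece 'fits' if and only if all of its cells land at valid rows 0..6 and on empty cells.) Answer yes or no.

Drop 1: Z rot0 at col 4 lands with bottom-row=0; cleared 0 line(s) (total 0); column heights now [0 0 0 0 2 2 1], max=2
Drop 2: I rot0 at col 3 lands with bottom-row=2; cleared 0 line(s) (total 0); column heights now [0 0 0 3 3 3 3], max=3
Drop 3: L rot1 at col 0 lands with bottom-row=0; cleared 0 line(s) (total 0); column heights now [3 1 0 3 3 3 3], max=3
Drop 4: T rot3 at col 5 lands with bottom-row=3; cleared 0 line(s) (total 0); column heights now [3 1 0 3 3 5 6], max=6
Test piece S rot3 at col 4 (width 2): heights before test = [3 1 0 3 3 5 6]; fits = False

Answer: no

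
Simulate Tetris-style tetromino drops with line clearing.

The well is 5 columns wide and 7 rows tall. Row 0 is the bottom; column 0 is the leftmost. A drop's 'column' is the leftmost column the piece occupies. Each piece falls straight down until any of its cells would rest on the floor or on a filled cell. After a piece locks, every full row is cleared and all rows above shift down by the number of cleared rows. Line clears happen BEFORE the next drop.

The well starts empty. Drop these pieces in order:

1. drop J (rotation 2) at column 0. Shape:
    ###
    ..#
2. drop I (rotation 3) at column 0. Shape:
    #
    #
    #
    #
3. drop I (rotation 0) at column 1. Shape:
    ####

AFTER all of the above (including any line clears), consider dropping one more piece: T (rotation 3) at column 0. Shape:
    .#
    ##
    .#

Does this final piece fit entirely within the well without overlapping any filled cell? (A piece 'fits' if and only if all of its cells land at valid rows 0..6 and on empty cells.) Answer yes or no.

Drop 1: J rot2 at col 0 lands with bottom-row=0; cleared 0 line(s) (total 0); column heights now [2 2 2 0 0], max=2
Drop 2: I rot3 at col 0 lands with bottom-row=2; cleared 0 line(s) (total 0); column heights now [6 2 2 0 0], max=6
Drop 3: I rot0 at col 1 lands with bottom-row=2; cleared 1 line(s) (total 1); column heights now [5 2 2 0 0], max=5
Test piece T rot3 at col 0 (width 2): heights before test = [5 2 2 0 0]; fits = True

Answer: yes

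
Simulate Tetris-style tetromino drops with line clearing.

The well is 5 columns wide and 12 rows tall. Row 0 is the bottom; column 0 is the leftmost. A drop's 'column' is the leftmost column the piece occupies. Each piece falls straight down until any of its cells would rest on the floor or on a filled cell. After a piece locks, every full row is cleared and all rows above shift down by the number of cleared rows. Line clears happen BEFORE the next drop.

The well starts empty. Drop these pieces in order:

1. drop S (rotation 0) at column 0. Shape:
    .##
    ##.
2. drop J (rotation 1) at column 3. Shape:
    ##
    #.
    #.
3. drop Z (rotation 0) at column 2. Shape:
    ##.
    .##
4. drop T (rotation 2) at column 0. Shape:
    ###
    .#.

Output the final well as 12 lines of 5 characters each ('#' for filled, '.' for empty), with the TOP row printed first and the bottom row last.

Drop 1: S rot0 at col 0 lands with bottom-row=0; cleared 0 line(s) (total 0); column heights now [1 2 2 0 0], max=2
Drop 2: J rot1 at col 3 lands with bottom-row=0; cleared 0 line(s) (total 0); column heights now [1 2 2 3 3], max=3
Drop 3: Z rot0 at col 2 lands with bottom-row=3; cleared 0 line(s) (total 0); column heights now [1 2 5 5 4], max=5
Drop 4: T rot2 at col 0 lands with bottom-row=4; cleared 0 line(s) (total 0); column heights now [6 6 6 5 4], max=6

Answer: .....
.....
.....
.....
.....
.....
###..
.###.
...##
...##
.###.
##.#.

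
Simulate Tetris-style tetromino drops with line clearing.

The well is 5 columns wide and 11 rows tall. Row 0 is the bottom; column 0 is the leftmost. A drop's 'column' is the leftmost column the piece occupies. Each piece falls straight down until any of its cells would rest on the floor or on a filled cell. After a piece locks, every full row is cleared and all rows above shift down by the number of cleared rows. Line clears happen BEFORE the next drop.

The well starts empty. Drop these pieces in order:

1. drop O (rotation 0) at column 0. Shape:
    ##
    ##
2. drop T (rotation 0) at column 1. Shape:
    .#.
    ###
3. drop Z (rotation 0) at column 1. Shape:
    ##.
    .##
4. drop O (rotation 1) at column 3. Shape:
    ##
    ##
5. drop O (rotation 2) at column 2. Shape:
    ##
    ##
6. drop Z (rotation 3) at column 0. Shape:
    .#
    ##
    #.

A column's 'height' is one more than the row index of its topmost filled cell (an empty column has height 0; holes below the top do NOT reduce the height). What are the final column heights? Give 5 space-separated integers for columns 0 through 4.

Drop 1: O rot0 at col 0 lands with bottom-row=0; cleared 0 line(s) (total 0); column heights now [2 2 0 0 0], max=2
Drop 2: T rot0 at col 1 lands with bottom-row=2; cleared 0 line(s) (total 0); column heights now [2 3 4 3 0], max=4
Drop 3: Z rot0 at col 1 lands with bottom-row=4; cleared 0 line(s) (total 0); column heights now [2 6 6 5 0], max=6
Drop 4: O rot1 at col 3 lands with bottom-row=5; cleared 0 line(s) (total 0); column heights now [2 6 6 7 7], max=7
Drop 5: O rot2 at col 2 lands with bottom-row=7; cleared 0 line(s) (total 0); column heights now [2 6 9 9 7], max=9
Drop 6: Z rot3 at col 0 lands with bottom-row=5; cleared 1 line(s) (total 1); column heights now [6 7 8 8 6], max=8

Answer: 6 7 8 8 6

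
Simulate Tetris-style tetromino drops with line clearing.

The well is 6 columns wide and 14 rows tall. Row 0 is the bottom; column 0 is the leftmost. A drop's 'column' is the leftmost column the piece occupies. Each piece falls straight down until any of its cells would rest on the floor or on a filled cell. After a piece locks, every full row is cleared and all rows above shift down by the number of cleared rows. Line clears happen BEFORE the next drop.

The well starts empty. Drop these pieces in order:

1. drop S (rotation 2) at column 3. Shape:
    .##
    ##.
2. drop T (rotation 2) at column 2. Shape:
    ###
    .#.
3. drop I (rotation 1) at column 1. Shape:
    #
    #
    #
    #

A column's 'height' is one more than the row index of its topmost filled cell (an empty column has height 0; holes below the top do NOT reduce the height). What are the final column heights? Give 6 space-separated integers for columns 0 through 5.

Answer: 0 4 3 3 3 2

Derivation:
Drop 1: S rot2 at col 3 lands with bottom-row=0; cleared 0 line(s) (total 0); column heights now [0 0 0 1 2 2], max=2
Drop 2: T rot2 at col 2 lands with bottom-row=1; cleared 0 line(s) (total 0); column heights now [0 0 3 3 3 2], max=3
Drop 3: I rot1 at col 1 lands with bottom-row=0; cleared 0 line(s) (total 0); column heights now [0 4 3 3 3 2], max=4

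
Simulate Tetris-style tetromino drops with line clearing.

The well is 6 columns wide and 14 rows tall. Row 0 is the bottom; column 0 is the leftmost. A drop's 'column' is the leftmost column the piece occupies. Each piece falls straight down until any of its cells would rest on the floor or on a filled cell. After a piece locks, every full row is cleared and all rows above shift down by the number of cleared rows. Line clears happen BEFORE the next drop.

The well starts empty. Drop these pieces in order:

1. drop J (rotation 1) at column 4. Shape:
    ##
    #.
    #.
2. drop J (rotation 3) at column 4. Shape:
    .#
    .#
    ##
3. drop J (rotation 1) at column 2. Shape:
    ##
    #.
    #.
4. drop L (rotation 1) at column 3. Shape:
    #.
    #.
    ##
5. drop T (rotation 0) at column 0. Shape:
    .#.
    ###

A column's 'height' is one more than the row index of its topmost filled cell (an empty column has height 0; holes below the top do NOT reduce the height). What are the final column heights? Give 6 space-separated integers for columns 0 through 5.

Drop 1: J rot1 at col 4 lands with bottom-row=0; cleared 0 line(s) (total 0); column heights now [0 0 0 0 3 3], max=3
Drop 2: J rot3 at col 4 lands with bottom-row=3; cleared 0 line(s) (total 0); column heights now [0 0 0 0 4 6], max=6
Drop 3: J rot1 at col 2 lands with bottom-row=0; cleared 0 line(s) (total 0); column heights now [0 0 3 3 4 6], max=6
Drop 4: L rot1 at col 3 lands with bottom-row=4; cleared 0 line(s) (total 0); column heights now [0 0 3 7 5 6], max=7
Drop 5: T rot0 at col 0 lands with bottom-row=3; cleared 0 line(s) (total 0); column heights now [4 5 4 7 5 6], max=7

Answer: 4 5 4 7 5 6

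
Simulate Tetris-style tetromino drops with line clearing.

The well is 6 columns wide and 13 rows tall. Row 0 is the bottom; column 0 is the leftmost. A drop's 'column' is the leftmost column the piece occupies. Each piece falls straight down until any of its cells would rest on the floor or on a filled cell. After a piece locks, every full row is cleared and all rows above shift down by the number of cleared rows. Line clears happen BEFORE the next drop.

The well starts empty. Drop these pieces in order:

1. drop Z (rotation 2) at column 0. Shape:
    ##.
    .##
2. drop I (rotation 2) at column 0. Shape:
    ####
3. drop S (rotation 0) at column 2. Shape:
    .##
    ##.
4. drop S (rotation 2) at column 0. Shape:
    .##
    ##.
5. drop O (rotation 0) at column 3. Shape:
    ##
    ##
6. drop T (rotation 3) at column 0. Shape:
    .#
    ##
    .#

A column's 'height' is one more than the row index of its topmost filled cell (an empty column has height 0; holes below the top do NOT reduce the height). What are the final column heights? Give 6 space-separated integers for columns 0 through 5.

Drop 1: Z rot2 at col 0 lands with bottom-row=0; cleared 0 line(s) (total 0); column heights now [2 2 1 0 0 0], max=2
Drop 2: I rot2 at col 0 lands with bottom-row=2; cleared 0 line(s) (total 0); column heights now [3 3 3 3 0 0], max=3
Drop 3: S rot0 at col 2 lands with bottom-row=3; cleared 0 line(s) (total 0); column heights now [3 3 4 5 5 0], max=5
Drop 4: S rot2 at col 0 lands with bottom-row=3; cleared 0 line(s) (total 0); column heights now [4 5 5 5 5 0], max=5
Drop 5: O rot0 at col 3 lands with bottom-row=5; cleared 0 line(s) (total 0); column heights now [4 5 5 7 7 0], max=7
Drop 6: T rot3 at col 0 lands with bottom-row=5; cleared 0 line(s) (total 0); column heights now [7 8 5 7 7 0], max=8

Answer: 7 8 5 7 7 0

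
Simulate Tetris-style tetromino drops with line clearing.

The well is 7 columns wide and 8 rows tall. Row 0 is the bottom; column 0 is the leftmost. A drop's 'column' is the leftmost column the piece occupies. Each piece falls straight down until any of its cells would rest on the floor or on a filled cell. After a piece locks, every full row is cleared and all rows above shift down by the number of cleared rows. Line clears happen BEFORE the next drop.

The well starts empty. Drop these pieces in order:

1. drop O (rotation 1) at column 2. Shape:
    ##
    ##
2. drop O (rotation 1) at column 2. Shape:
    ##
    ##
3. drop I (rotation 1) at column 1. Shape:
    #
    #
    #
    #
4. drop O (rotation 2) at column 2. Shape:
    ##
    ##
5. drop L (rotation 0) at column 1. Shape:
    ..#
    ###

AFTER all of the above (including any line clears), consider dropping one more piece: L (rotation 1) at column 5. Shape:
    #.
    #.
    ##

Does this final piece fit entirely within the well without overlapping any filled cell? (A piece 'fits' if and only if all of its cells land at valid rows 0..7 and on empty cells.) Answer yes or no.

Drop 1: O rot1 at col 2 lands with bottom-row=0; cleared 0 line(s) (total 0); column heights now [0 0 2 2 0 0 0], max=2
Drop 2: O rot1 at col 2 lands with bottom-row=2; cleared 0 line(s) (total 0); column heights now [0 0 4 4 0 0 0], max=4
Drop 3: I rot1 at col 1 lands with bottom-row=0; cleared 0 line(s) (total 0); column heights now [0 4 4 4 0 0 0], max=4
Drop 4: O rot2 at col 2 lands with bottom-row=4; cleared 0 line(s) (total 0); column heights now [0 4 6 6 0 0 0], max=6
Drop 5: L rot0 at col 1 lands with bottom-row=6; cleared 0 line(s) (total 0); column heights now [0 7 7 8 0 0 0], max=8
Test piece L rot1 at col 5 (width 2): heights before test = [0 7 7 8 0 0 0]; fits = True

Answer: yes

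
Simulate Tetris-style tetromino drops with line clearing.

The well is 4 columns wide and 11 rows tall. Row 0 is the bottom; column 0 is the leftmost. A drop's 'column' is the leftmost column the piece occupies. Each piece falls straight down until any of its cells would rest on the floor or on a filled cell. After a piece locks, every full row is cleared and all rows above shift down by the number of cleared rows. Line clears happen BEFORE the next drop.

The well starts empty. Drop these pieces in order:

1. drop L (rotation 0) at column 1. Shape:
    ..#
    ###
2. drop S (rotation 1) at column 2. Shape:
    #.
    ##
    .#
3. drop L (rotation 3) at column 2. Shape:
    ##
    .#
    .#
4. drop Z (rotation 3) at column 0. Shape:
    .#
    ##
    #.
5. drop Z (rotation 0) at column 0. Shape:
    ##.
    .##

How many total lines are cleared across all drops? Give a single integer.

Answer: 1

Derivation:
Drop 1: L rot0 at col 1 lands with bottom-row=0; cleared 0 line(s) (total 0); column heights now [0 1 1 2], max=2
Drop 2: S rot1 at col 2 lands with bottom-row=2; cleared 0 line(s) (total 0); column heights now [0 1 5 4], max=5
Drop 3: L rot3 at col 2 lands with bottom-row=4; cleared 0 line(s) (total 0); column heights now [0 1 7 7], max=7
Drop 4: Z rot3 at col 0 lands with bottom-row=0; cleared 1 line(s) (total 1); column heights now [1 2 6 6], max=6
Drop 5: Z rot0 at col 0 lands with bottom-row=6; cleared 0 line(s) (total 1); column heights now [8 8 7 6], max=8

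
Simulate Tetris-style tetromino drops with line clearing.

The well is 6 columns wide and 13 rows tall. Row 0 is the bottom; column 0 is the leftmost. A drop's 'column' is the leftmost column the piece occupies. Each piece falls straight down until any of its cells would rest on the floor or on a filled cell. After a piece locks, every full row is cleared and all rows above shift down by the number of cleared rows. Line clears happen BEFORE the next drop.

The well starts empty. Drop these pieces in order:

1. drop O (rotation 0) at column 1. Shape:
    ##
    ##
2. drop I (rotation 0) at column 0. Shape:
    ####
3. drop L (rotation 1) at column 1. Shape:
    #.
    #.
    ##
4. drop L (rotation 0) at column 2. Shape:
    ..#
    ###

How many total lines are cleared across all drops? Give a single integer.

Answer: 0

Derivation:
Drop 1: O rot0 at col 1 lands with bottom-row=0; cleared 0 line(s) (total 0); column heights now [0 2 2 0 0 0], max=2
Drop 2: I rot0 at col 0 lands with bottom-row=2; cleared 0 line(s) (total 0); column heights now [3 3 3 3 0 0], max=3
Drop 3: L rot1 at col 1 lands with bottom-row=3; cleared 0 line(s) (total 0); column heights now [3 6 4 3 0 0], max=6
Drop 4: L rot0 at col 2 lands with bottom-row=4; cleared 0 line(s) (total 0); column heights now [3 6 5 5 6 0], max=6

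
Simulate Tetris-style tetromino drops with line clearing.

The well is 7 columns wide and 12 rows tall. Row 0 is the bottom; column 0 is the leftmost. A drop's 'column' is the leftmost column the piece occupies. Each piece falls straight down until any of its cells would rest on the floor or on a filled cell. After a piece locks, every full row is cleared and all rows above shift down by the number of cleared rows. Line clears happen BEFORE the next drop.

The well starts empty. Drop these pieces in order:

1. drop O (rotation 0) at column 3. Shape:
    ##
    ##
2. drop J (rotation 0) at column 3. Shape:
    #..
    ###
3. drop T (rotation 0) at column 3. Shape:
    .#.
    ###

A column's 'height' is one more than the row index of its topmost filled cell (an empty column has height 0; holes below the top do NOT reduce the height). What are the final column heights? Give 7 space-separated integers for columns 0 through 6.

Drop 1: O rot0 at col 3 lands with bottom-row=0; cleared 0 line(s) (total 0); column heights now [0 0 0 2 2 0 0], max=2
Drop 2: J rot0 at col 3 lands with bottom-row=2; cleared 0 line(s) (total 0); column heights now [0 0 0 4 3 3 0], max=4
Drop 3: T rot0 at col 3 lands with bottom-row=4; cleared 0 line(s) (total 0); column heights now [0 0 0 5 6 5 0], max=6

Answer: 0 0 0 5 6 5 0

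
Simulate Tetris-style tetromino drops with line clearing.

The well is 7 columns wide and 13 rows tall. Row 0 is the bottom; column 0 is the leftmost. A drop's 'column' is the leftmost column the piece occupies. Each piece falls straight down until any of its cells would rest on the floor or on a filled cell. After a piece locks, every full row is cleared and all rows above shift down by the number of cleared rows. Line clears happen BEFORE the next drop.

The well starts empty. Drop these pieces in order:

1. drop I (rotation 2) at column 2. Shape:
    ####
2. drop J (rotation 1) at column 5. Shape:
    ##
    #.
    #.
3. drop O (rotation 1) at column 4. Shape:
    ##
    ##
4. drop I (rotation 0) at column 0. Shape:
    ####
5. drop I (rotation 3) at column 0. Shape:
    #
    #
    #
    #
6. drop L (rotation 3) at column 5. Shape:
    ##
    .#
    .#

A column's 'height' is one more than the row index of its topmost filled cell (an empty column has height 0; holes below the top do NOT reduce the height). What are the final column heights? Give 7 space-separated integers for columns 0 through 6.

Answer: 6 2 2 2 6 7 7

Derivation:
Drop 1: I rot2 at col 2 lands with bottom-row=0; cleared 0 line(s) (total 0); column heights now [0 0 1 1 1 1 0], max=1
Drop 2: J rot1 at col 5 lands with bottom-row=1; cleared 0 line(s) (total 0); column heights now [0 0 1 1 1 4 4], max=4
Drop 3: O rot1 at col 4 lands with bottom-row=4; cleared 0 line(s) (total 0); column heights now [0 0 1 1 6 6 4], max=6
Drop 4: I rot0 at col 0 lands with bottom-row=1; cleared 0 line(s) (total 0); column heights now [2 2 2 2 6 6 4], max=6
Drop 5: I rot3 at col 0 lands with bottom-row=2; cleared 0 line(s) (total 0); column heights now [6 2 2 2 6 6 4], max=6
Drop 6: L rot3 at col 5 lands with bottom-row=4; cleared 0 line(s) (total 0); column heights now [6 2 2 2 6 7 7], max=7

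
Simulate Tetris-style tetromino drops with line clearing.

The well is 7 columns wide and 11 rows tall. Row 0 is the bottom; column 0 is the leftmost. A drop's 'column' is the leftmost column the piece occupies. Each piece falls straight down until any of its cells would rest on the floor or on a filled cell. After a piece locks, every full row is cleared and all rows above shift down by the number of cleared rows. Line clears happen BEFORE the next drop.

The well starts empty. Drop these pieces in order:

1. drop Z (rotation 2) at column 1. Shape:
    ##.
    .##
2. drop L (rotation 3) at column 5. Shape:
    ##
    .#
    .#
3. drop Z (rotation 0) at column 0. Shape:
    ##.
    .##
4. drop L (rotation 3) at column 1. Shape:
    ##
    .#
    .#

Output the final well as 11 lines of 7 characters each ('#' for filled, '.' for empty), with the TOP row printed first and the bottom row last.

Answer: .......
.......
.......
.......
.......
.##....
..#....
###....
.##..##
.##...#
..##..#

Derivation:
Drop 1: Z rot2 at col 1 lands with bottom-row=0; cleared 0 line(s) (total 0); column heights now [0 2 2 1 0 0 0], max=2
Drop 2: L rot3 at col 5 lands with bottom-row=0; cleared 0 line(s) (total 0); column heights now [0 2 2 1 0 3 3], max=3
Drop 3: Z rot0 at col 0 lands with bottom-row=2; cleared 0 line(s) (total 0); column heights now [4 4 3 1 0 3 3], max=4
Drop 4: L rot3 at col 1 lands with bottom-row=3; cleared 0 line(s) (total 0); column heights now [4 6 6 1 0 3 3], max=6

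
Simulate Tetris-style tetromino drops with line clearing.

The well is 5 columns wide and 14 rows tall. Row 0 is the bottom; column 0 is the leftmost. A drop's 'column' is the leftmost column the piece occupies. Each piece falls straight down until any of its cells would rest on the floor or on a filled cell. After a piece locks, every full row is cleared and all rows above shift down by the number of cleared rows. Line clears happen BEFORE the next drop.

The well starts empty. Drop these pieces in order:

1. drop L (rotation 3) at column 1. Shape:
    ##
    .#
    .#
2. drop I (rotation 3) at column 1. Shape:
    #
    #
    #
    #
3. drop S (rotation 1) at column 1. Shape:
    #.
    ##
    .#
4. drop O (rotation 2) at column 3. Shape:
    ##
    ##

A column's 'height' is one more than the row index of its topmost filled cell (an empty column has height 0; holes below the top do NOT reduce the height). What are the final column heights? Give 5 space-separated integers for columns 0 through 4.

Answer: 0 9 8 2 2

Derivation:
Drop 1: L rot3 at col 1 lands with bottom-row=0; cleared 0 line(s) (total 0); column heights now [0 3 3 0 0], max=3
Drop 2: I rot3 at col 1 lands with bottom-row=3; cleared 0 line(s) (total 0); column heights now [0 7 3 0 0], max=7
Drop 3: S rot1 at col 1 lands with bottom-row=6; cleared 0 line(s) (total 0); column heights now [0 9 8 0 0], max=9
Drop 4: O rot2 at col 3 lands with bottom-row=0; cleared 0 line(s) (total 0); column heights now [0 9 8 2 2], max=9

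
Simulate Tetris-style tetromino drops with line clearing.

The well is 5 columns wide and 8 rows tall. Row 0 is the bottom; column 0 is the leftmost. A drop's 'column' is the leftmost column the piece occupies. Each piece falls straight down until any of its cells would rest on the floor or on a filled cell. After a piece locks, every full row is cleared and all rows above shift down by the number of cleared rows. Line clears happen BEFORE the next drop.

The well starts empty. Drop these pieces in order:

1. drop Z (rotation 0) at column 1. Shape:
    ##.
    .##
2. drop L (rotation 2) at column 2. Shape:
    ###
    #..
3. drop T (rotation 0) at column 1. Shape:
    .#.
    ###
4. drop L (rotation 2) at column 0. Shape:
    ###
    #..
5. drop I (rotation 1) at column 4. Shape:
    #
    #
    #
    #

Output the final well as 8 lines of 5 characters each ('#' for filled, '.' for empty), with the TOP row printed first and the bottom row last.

Answer: ....#
###.#
#.#.#
.####
..###
..#..
.##..
..##.

Derivation:
Drop 1: Z rot0 at col 1 lands with bottom-row=0; cleared 0 line(s) (total 0); column heights now [0 2 2 1 0], max=2
Drop 2: L rot2 at col 2 lands with bottom-row=2; cleared 0 line(s) (total 0); column heights now [0 2 4 4 4], max=4
Drop 3: T rot0 at col 1 lands with bottom-row=4; cleared 0 line(s) (total 0); column heights now [0 5 6 5 4], max=6
Drop 4: L rot2 at col 0 lands with bottom-row=5; cleared 0 line(s) (total 0); column heights now [7 7 7 5 4], max=7
Drop 5: I rot1 at col 4 lands with bottom-row=4; cleared 0 line(s) (total 0); column heights now [7 7 7 5 8], max=8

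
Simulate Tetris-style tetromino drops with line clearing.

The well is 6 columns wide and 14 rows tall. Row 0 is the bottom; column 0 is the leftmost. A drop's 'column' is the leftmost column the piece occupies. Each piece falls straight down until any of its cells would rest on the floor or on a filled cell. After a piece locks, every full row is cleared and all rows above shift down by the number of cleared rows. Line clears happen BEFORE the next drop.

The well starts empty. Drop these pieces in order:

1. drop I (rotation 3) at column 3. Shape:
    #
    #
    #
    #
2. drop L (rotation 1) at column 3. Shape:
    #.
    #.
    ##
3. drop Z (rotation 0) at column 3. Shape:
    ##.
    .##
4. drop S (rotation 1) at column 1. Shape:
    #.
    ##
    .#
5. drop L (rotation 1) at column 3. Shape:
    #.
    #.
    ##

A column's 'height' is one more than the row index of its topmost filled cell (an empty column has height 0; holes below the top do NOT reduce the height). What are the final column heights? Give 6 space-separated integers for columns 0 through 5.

Drop 1: I rot3 at col 3 lands with bottom-row=0; cleared 0 line(s) (total 0); column heights now [0 0 0 4 0 0], max=4
Drop 2: L rot1 at col 3 lands with bottom-row=4; cleared 0 line(s) (total 0); column heights now [0 0 0 7 5 0], max=7
Drop 3: Z rot0 at col 3 lands with bottom-row=6; cleared 0 line(s) (total 0); column heights now [0 0 0 8 8 7], max=8
Drop 4: S rot1 at col 1 lands with bottom-row=0; cleared 0 line(s) (total 0); column heights now [0 3 2 8 8 7], max=8
Drop 5: L rot1 at col 3 lands with bottom-row=8; cleared 0 line(s) (total 0); column heights now [0 3 2 11 9 7], max=11

Answer: 0 3 2 11 9 7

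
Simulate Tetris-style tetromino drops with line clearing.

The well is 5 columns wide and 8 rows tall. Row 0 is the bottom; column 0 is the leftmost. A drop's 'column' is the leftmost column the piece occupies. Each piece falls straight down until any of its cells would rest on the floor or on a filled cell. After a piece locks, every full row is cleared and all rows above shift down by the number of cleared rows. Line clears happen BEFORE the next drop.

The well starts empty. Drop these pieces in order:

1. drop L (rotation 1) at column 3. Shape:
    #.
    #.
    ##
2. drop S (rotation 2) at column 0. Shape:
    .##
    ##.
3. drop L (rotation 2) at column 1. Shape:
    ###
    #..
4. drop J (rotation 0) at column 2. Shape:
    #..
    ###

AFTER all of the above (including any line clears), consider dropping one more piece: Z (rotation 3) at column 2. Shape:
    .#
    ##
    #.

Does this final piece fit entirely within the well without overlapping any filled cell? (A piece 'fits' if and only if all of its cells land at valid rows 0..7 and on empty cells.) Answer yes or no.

Drop 1: L rot1 at col 3 lands with bottom-row=0; cleared 0 line(s) (total 0); column heights now [0 0 0 3 1], max=3
Drop 2: S rot2 at col 0 lands with bottom-row=0; cleared 0 line(s) (total 0); column heights now [1 2 2 3 1], max=3
Drop 3: L rot2 at col 1 lands with bottom-row=2; cleared 0 line(s) (total 0); column heights now [1 4 4 4 1], max=4
Drop 4: J rot0 at col 2 lands with bottom-row=4; cleared 0 line(s) (total 0); column heights now [1 4 6 5 5], max=6
Test piece Z rot3 at col 2 (width 2): heights before test = [1 4 6 5 5]; fits = False

Answer: no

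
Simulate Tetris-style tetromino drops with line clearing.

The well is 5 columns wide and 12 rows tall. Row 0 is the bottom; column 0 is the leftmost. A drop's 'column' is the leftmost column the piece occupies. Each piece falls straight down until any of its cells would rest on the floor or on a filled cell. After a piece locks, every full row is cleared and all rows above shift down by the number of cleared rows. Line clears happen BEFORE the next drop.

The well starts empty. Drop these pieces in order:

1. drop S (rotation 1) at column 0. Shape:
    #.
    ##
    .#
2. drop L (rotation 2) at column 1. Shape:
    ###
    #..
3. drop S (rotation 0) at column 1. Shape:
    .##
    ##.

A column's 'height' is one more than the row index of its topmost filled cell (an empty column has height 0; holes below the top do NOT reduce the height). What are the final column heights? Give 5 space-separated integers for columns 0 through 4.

Drop 1: S rot1 at col 0 lands with bottom-row=0; cleared 0 line(s) (total 0); column heights now [3 2 0 0 0], max=3
Drop 2: L rot2 at col 1 lands with bottom-row=2; cleared 0 line(s) (total 0); column heights now [3 4 4 4 0], max=4
Drop 3: S rot0 at col 1 lands with bottom-row=4; cleared 0 line(s) (total 0); column heights now [3 5 6 6 0], max=6

Answer: 3 5 6 6 0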